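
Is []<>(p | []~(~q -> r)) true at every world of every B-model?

Tableau for the negation ~[]<>(p | []~(~q -> r)):
1. ~[]<>(p | []~(~q -> r)), w0
2. ~<>(p | []~(~q -> r)), w1
3. ~(p | []~(~q -> r)), w0
4. ~p, w0
5. ~[]~(~q -> r), w0
6. ~(p | []~(~q -> r)), w1
7. ~p, w1
8. ~[]~(~q -> r), w1
9. ~q -> r, w2
10. r, w2
11. ~q -> r, w3
12. ~(p | []~(~q -> r)), w3
13. ~p, w3
14. ~[]~(~q -> r), w3
15. r, w3
16. ~q -> r, w4
17. r, w4
Accessibility: w0Rw0, w0Rw1, w0Rw2, w1Rw0, w1Rw1, w1Rw3, w2Rw0, w2Rw2, w3Rw1, w3Rw3, w3Rw4, w4Rw3, w4Rw4
The negation has an open branch (countermodel exists).

Invalid (countermodel exists)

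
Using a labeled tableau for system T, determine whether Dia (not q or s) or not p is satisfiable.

Yes, satisfiable

1. Dia (not q or s) or not p, w0
2. not p, w0
Accessibility: w0Rw0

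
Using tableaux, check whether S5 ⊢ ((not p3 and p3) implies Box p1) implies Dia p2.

Tableau for the negation not (((not p3 and p3) implies Box p1) implies Dia p2):
1. not (((not p3 and p3) implies Box p1) implies Dia p2), 0
2. (not p3 and p3) implies Box p1, 0
3. not Dia p2, 0
4. not p2, 0
5. Box p1, 0
6. p1, 0
Accessibility: 0R0
The negation has an open branch (countermodel exists).

No, not valid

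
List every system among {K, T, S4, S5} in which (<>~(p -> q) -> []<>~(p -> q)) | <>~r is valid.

S5-tableau for the negation ~((<>~(p -> q) -> []<>~(p -> q)) | <>~r):
1. ~((<>~(p -> q) -> []<>~(p -> q)) | <>~r), u
2. ~(<>~(p -> q) -> []<>~(p -> q)), u
3. ~<>~r, u
4. <>~(p -> q), u
5. ~[]<>~(p -> q), u
6. r, u
7. ~(p -> q), v
8. p, v
9. ~q, v
10. r, v
11. ~<>~(p -> q), w
12. r, w
13. p -> q, u
14. p -> q, v
15. p -> q, w
16. q, u
17. q, v
Accessibility: uRu, uRv, uRw, vRu, vRv, vRw, wRu, wRv, wRw
Branch closes: q and ~q both at v.
Every branch closes (one shown): valid in S5.
S4-tableau for the negation ~((<>~(p -> q) -> []<>~(p -> q)) | <>~r):
1. ~((<>~(p -> q) -> []<>~(p -> q)) | <>~r), u
2. ~(<>~(p -> q) -> []<>~(p -> q)), u
3. ~<>~r, u
4. <>~(p -> q), u
5. ~[]<>~(p -> q), u
6. r, u
7. ~(p -> q), v
8. p, v
9. ~q, v
10. r, v
11. ~<>~(p -> q), w
12. r, w
13. p -> q, w
14. q, w
Accessibility: uRu, uRv, uRw, vRv, wRw
Complete open branch: countermodel on an S4-frame, so not valid in S4, nor in K, T (the same frame is also a K-frame and a T-frame).

S5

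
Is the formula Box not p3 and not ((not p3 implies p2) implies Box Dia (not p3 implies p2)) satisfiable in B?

1. Box not p3 and not ((not p3 implies p2) implies Box Dia (not p3 implies p2)), 0
2. Box not p3, 0   [and-rule on 1]
3. not ((not p3 implies p2) implies Box Dia (not p3 implies p2)), 0   [and-rule on 1]
4. not p3 implies p2, 0   [neg-implies-rule on 3]
5. not Box Dia (not p3 implies p2), 0   [neg-implies-rule on 3]
6. not p3, 0   [Box-rule on 2 via 0R0]
7. p2, 0   [implies-rule on 4 (branches; this branch)]
8. not Dia (not p3 implies p2), 1   [neg-Box-rule on 5: fresh world 1, 0R1]
9. not p3, 1   [Box-rule on 2 via 0R1]
10. not (not p3 implies p2), 0   [neg-Dia-rule on 8 via 1R0]
11. not p2, 0   [neg-implies-rule on 10]
Accessibility: 0R0, 0R1, 1R0, 1R1
Branch closes: p2 and not p2 both at 0.
(One branch shown.) All branches close.

No, unsatisfiable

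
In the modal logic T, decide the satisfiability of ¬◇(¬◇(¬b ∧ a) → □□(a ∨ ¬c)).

1. ¬◇(¬◇(¬b ∧ a) → □□(a ∨ ¬c)), w0
2. ¬(¬◇(¬b ∧ a) → □□(a ∨ ¬c)), w0   [¬◇-rule on 1 via w0Rw0]
3. ¬◇(¬b ∧ a), w0   [¬→-rule on 2]
4. ¬□□(a ∨ ¬c), w0   [¬→-rule on 2]
5. ¬(¬b ∧ a), w0   [¬◇-rule on 3 via w0Rw0]
6. ¬a, w0   [¬∧-rule on 5 (branches; this branch)]
7. ¬□(a ∨ ¬c), w1   [¬□-rule on 4: fresh world w1, w0Rw1]
8. ¬(¬◇(¬b ∧ a) → □□(a ∨ ¬c)), w1   [¬◇-rule on 1 via w0Rw1]
9. ¬◇(¬b ∧ a), w1   [¬→-rule on 8]
10. ¬□□(a ∨ ¬c), w1   [¬→-rule on 8]
11. ¬(¬b ∧ a), w1   [¬◇-rule on 3 via w0Rw1]
12. ¬a, w1   [¬∧-rule on 11 (branches; this branch)]
13. ¬(a ∨ ¬c), w2   [¬□-rule on 7: fresh world w2, w1Rw2]
14. ¬a, w2   [¬∨-rule on 13]
15. c, w2   [¬∨-rule on 13]
16. ¬(¬b ∧ a), w2   [¬◇-rule on 9 via w1Rw2]
17. ¬□(a ∨ ¬c), w3   [¬□-rule on 10: fresh world w3, w1Rw3]
18. ¬(¬b ∧ a), w3   [¬◇-rule on 9 via w1Rw3]
19. ¬a, w3   [¬∧-rule on 18 (branches; this branch)]
20. ¬(a ∨ ¬c), w4   [¬□-rule on 17: fresh world w4, w3Rw4]
21. ¬a, w4   [¬∨-rule on 20]
22. c, w4   [¬∨-rule on 20]
Accessibility: w0Rw0, w0Rw1, w1Rw1, w1Rw2, w1Rw3, w2Rw2, w3Rw3, w3Rw4, w4Rw4

Yes, satisfiable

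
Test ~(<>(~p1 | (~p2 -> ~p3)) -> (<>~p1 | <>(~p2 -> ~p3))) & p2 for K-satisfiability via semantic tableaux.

Unsatisfiable

1. ~(<>(~p1 | (~p2 -> ~p3)) -> (<>~p1 | <>(~p2 -> ~p3))) & p2, w0
2. ~(<>(~p1 | (~p2 -> ~p3)) -> (<>~p1 | <>(~p2 -> ~p3))), w0
3. p2, w0
4. <>(~p1 | (~p2 -> ~p3)), w0
5. ~(<>~p1 | <>(~p2 -> ~p3)), w0
6. ~<>~p1, w0
7. ~<>(~p2 -> ~p3), w0
8. ~p1 | (~p2 -> ~p3), w1
9. p1, w1
10. ~(~p2 -> ~p3), w1
11. ~p2, w1
12. p3, w1
13. ~p2 -> ~p3, w1
14. ~p3, w1
Accessibility: w0Rw1
Branch closes: p3 and ~p3 both at w1.
Every branch closes; the branch above is one of them.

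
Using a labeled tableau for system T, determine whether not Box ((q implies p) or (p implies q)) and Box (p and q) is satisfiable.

1. not Box ((q implies p) or (p implies q)) and Box (p and q), w0
2. not Box ((q implies p) or (p implies q)), w0   [and-rule on 1]
3. Box (p and q), w0   [and-rule on 1]
4. p and q, w0   [Box-rule on 3 via w0Rw0]
5. p, w0   [and-rule on 4]
6. q, w0   [and-rule on 4]
7. not ((q implies p) or (p implies q)), w1   [neg-Box-rule on 2: fresh world w1, w0Rw1]
8. not (q implies p), w1   [neg-or-rule on 7]
9. not (p implies q), w1   [neg-or-rule on 7]
10. q, w1   [neg-implies-rule on 8]
11. not p, w1   [neg-implies-rule on 8]
12. p, w1   [neg-implies-rule on 9]
13. not q, w1   [neg-implies-rule on 9]
Accessibility: w0Rw0, w0Rw1, w1Rw1
Branch closes: p and not p both at w1.
All branches of the tableau close; one closing branch shown above.

Unsatisfiable (every branch closes)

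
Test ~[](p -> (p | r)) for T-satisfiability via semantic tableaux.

1. ~[](p -> (p | r)), w0
2. ~(p -> (p | r)), w1
3. p, w1
4. ~(p | r), w1
5. ~p, w1
6. ~r, w1
Accessibility: w0Rw0, w0Rw1, w1Rw1
Branch closes: p and ~p both at w1.
All branches of the tableau close; one closing branch shown above.

Unsatisfiable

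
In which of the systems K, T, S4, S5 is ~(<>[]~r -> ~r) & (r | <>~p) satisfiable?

K, T, S4

S4-tableau for the formula:
1. ~(<>[]~r -> ~r) & (r | <>~p), w0
2. ~(<>[]~r -> ~r), w0
3. r | <>~p, w0
4. <>[]~r, w0
5. r, w0
6. <>~p, w0
7. []~r, w1
8. ~r, w1
9. ~p, w2
Accessibility: w0Rw0, w0Rw1, w0Rw2, w1Rw1, w2Rw2
Complete open branch: satisfiable in S4, hence also in K, T (this S4-model is also a K-model and a T-model).
S5-tableau for the formula:
1. ~(<>[]~r -> ~r) & (r | <>~p), w0
2. ~(<>[]~r -> ~r), w0
3. r | <>~p, w0
4. <>[]~r, w0
5. r, w0
6. <>~p, w0
7. []~r, w1
8. ~r, w0
Accessibility: w0Rw0, w0Rw1, w1Rw0, w1Rw1
Branch closes: r and ~r both at w0.
Every branch closes (one shown): unsatisfiable in S5.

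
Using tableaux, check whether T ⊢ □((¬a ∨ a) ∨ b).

Valid

Tableau for the negation ¬□((¬a ∨ a) ∨ b):
1. ¬□((¬a ∨ a) ∨ b), 0
2. ¬((¬a ∨ a) ∨ b), 1
3. ¬(¬a ∨ a), 1
4. ¬b, 1
5. a, 1
6. ¬a, 1
Accessibility: 0R0, 0R1, 1R1
Branch closes: a and ¬a both at 1.
All branches of the negation close; one closing branch shown above.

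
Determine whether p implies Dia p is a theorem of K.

No, not valid

Tableau for the negation not (p implies Dia p):
1. not (p implies Dia p), w0
2. p, w0   [neg-implies-rule on 1]
3. not Dia p, w0   [neg-implies-rule on 1]
The negation has an open branch (countermodel exists).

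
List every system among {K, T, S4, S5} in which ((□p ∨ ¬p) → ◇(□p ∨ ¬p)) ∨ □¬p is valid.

T, S4, S5

K-tableau for the negation ¬(((□p ∨ ¬p) → ◇(□p ∨ ¬p)) ∨ □¬p):
1. ¬(((□p ∨ ¬p) → ◇(□p ∨ ¬p)) ∨ □¬p), 0
2. ¬((□p ∨ ¬p) → ◇(□p ∨ ¬p)), 0   [¬∨-rule on 1]
3. ¬□¬p, 0   [¬∨-rule on 1]
4. □p ∨ ¬p, 0   [¬→-rule on 2]
5. ¬◇(□p ∨ ¬p), 0   [¬→-rule on 2]
6. ¬p, 0   [∨-rule on 4 (branches; this branch)]
7. p, 1   [¬□-rule on 3: fresh world 1, 0R1]
8. ¬(□p ∨ ¬p), 1   [¬◇-rule on 5 via 0R1]
9. ¬□p, 1   [¬∨-rule on 8]
10. ¬p, 2   [¬□-rule on 9: fresh world 2, 1R2]
Accessibility: 0R1, 1R2
Complete open branch: countermodel on a K-frame, so not valid in K.
T-tableau for the negation ¬(((□p ∨ ¬p) → ◇(□p ∨ ¬p)) ∨ □¬p):
1. ¬(((□p ∨ ¬p) → ◇(□p ∨ ¬p)) ∨ □¬p), 0
2. ¬((□p ∨ ¬p) → ◇(□p ∨ ¬p)), 0   [¬∨-rule on 1]
3. ¬□¬p, 0   [¬∨-rule on 1]
4. □p ∨ ¬p, 0   [¬→-rule on 2]
5. ¬◇(□p ∨ ¬p), 0   [¬→-rule on 2]
6. ¬(□p ∨ ¬p), 0   [¬◇-rule on 5 via 0R0]
7. ¬□p, 0   [¬∨-rule on 6]
8. p, 0   [¬∨-rule on 6]
9. □p, 0   [∨-rule on 4 (branches; this branch)]
10. p, 1   [¬□-rule on 3: fresh world 1, 0R1]
11. ¬(□p ∨ ¬p), 1   [¬◇-rule on 5 via 0R1]
12. ¬□p, 1   [¬∨-rule on 11]
13. ¬p, 2   [¬□-rule on 7: fresh world 2, 0R2]
14. ¬(□p ∨ ¬p), 2   [¬◇-rule on 5 via 0R2]
15. ¬□p, 2   [¬∨-rule on 14]
16. p, 2   [¬∨-rule on 14]
Accessibility: 0R0, 0R1, 0R2, 1R1, 2R2
Branch closes: p and ¬p both at 2.
Every branch closes (one shown): valid in T, hence also in S4, S5 (every theorem of T is a theorem of S4 and S5).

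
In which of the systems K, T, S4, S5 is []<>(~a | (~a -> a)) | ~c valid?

T-tableau for the negation ~([]<>(~a | (~a -> a)) | ~c):
1. ~([]<>(~a | (~a -> a)) | ~c), w0
2. ~[]<>(~a | (~a -> a)), w0
3. c, w0
4. ~<>(~a | (~a -> a)), w1
5. ~(~a | (~a -> a)), w1
6. a, w1
7. ~(~a -> a), w1
8. ~a, w1
Accessibility: w0Rw0, w0Rw1, w1Rw1
Branch closes: a and ~a both at w1.
Every branch closes (one shown): valid in T, hence also in S4, S5 (every theorem of T is a theorem of S4 and S5).
K-tableau for the negation ~([]<>(~a | (~a -> a)) | ~c):
1. ~([]<>(~a | (~a -> a)) | ~c), w0
2. ~[]<>(~a | (~a -> a)), w0
3. c, w0
4. ~<>(~a | (~a -> a)), w1
Accessibility: w0Rw1
Complete open branch: countermodel on a K-frame, so not valid in K.

T, S4, S5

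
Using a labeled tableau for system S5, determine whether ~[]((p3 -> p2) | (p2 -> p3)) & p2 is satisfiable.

Unsatisfiable

1. ~[]((p3 -> p2) | (p2 -> p3)) & p2, u
2. ~[]((p3 -> p2) | (p2 -> p3)), u
3. p2, u
4. ~((p3 -> p2) | (p2 -> p3)), v
5. ~(p3 -> p2), v
6. ~(p2 -> p3), v
7. p3, v
8. ~p2, v
9. p2, v
10. ~p3, v
Accessibility: uRu, uRv, vRu, vRv
Branch closes: p2 and ~p2 both at v.
All branches of the tableau close; one closing branch shown above.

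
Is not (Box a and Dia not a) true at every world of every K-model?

Valid in K

Tableau for the negation Box a and Dia not a:
1. Box a and Dia not a, w0
2. Box a, w0   [and-rule on 1]
3. Dia not a, w0   [and-rule on 1]
4. not a, w1   [Dia-rule on 3: fresh world w1, w0Rw1]
5. a, w1   [Box-rule on 2 via w0Rw1]
Accessibility: w0Rw1
Branch closes: a and not a both at w1.
All branches of the negation close; one closing branch shown above.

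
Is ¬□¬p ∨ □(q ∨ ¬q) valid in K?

Valid

Tableau for the negation ¬(¬□¬p ∨ □(q ∨ ¬q)):
1. ¬(¬□¬p ∨ □(q ∨ ¬q)), u
2. □¬p, u
3. ¬□(q ∨ ¬q), u
4. ¬(q ∨ ¬q), v
5. ¬q, v
6. q, v
Accessibility: uRv
Branch closes: q and ¬q both at v.
Every branch of the negation's tableau closes; the branch above is one of them.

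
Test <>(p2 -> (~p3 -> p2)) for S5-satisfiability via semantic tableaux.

1. <>(p2 -> (~p3 -> p2)), 0
2. p2 -> (~p3 -> p2), 1
3. ~p3 -> p2, 1
4. p2, 1
Accessibility: 0R0, 0R1, 1R0, 1R1

Satisfiable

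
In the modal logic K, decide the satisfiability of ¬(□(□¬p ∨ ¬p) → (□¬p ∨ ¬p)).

1. ¬(□(□¬p ∨ ¬p) → (□¬p ∨ ¬p)), 0
2. □(□¬p ∨ ¬p), 0   [¬→-rule on 1]
3. ¬(□¬p ∨ ¬p), 0   [¬→-rule on 1]
4. ¬□¬p, 0   [¬∨-rule on 3]
5. p, 0   [¬∨-rule on 3]
6. p, 1   [¬□-rule on 4: fresh world 1, 0R1]
7. □¬p ∨ ¬p, 1   [□-rule on 2 via 0R1]
8. □¬p, 1   [∨-rule on 7 (branches; this branch)]
Accessibility: 0R1

Yes, satisfiable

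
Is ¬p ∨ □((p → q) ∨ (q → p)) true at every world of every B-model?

Tableau for the negation ¬(¬p ∨ □((p → q) ∨ (q → p))):
1. ¬(¬p ∨ □((p → q) ∨ (q → p))), u
2. p, u   [¬∨-rule on 1]
3. ¬□((p → q) ∨ (q → p)), u   [¬∨-rule on 1]
4. ¬((p → q) ∨ (q → p)), v   [¬□-rule on 3: fresh world v, uRv]
5. ¬(p → q), v   [¬∨-rule on 4]
6. ¬(q → p), v   [¬∨-rule on 4]
7. p, v   [¬→-rule on 5]
8. ¬q, v   [¬→-rule on 5]
9. q, v   [¬→-rule on 6]
10. ¬p, v   [¬→-rule on 6]
Accessibility: uRu, uRv, vRu, vRv
Branch closes: q and ¬q both at v.
All branches of the negation close; one closing branch shown above.

Valid in B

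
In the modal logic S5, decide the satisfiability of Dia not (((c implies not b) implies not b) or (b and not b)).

Satisfiable

1. Dia not (((c implies not b) implies not b) or (b and not b)), w0
2. not (((c implies not b) implies not b) or (b and not b)), w1
3. not ((c implies not b) implies not b), w1
4. not (b and not b), w1
5. c implies not b, w1
6. b, w1
7. not c, w1
Accessibility: w0Rw0, w0Rw1, w1Rw0, w1Rw1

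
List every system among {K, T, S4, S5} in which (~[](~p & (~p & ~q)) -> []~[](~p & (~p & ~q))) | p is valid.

S5-tableau for the negation ~((~[](~p & (~p & ~q)) -> []~[](~p & (~p & ~q))) | p):
1. ~((~[](~p & (~p & ~q)) -> []~[](~p & (~p & ~q))) | p), 0
2. ~(~[](~p & (~p & ~q)) -> []~[](~p & (~p & ~q))), 0
3. ~p, 0
4. ~[](~p & (~p & ~q)), 0
5. ~[]~[](~p & (~p & ~q)), 0
6. ~(~p & (~p & ~q)), 1
7. ~(~p & ~q), 1
8. q, 1
9. [](~p & (~p & ~q)), 2
10. ~p & (~p & ~q), 0
11. ~p & ~q, 0
12. ~q, 0
13. ~p & (~p & ~q), 1
14. ~p, 1
15. ~p & ~q, 1
16. ~q, 1
Accessibility: 0R0, 0R1, 0R2, 1R0, 1R1, 1R2, 2R0, 2R1, 2R2
Branch closes: q and ~q both at 1.
Every branch closes (one shown): valid in S5.
S4-tableau for the negation ~((~[](~p & (~p & ~q)) -> []~[](~p & (~p & ~q))) | p):
1. ~((~[](~p & (~p & ~q)) -> []~[](~p & (~p & ~q))) | p), 0
2. ~(~[](~p & (~p & ~q)) -> []~[](~p & (~p & ~q))), 0
3. ~p, 0
4. ~[](~p & (~p & ~q)), 0
5. ~[]~[](~p & (~p & ~q)), 0
6. ~(~p & (~p & ~q)), 1
7. ~(~p & ~q), 1
8. q, 1
9. [](~p & (~p & ~q)), 2
10. ~p & (~p & ~q), 2
11. ~p, 2
12. ~p & ~q, 2
13. ~q, 2
Accessibility: 0R0, 0R1, 0R2, 1R1, 2R2
Complete open branch: countermodel on an S4-frame, so not valid in S4, nor in K, T (the same frame is also a K-frame and a T-frame).

S5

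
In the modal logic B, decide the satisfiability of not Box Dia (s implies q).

1. not Box Dia (s implies q), w0
2. not Dia (s implies q), w1
3. not (s implies q), w0
4. s, w0
5. not q, w0
6. not (s implies q), w1
7. s, w1
8. not q, w1
Accessibility: w0Rw0, w0Rw1, w1Rw0, w1Rw1

Satisfiable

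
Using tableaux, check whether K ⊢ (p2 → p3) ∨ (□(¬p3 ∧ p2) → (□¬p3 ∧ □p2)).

Tableau for the negation ¬((p2 → p3) ∨ (□(¬p3 ∧ p2) → (□¬p3 ∧ □p2))):
1. ¬((p2 → p3) ∨ (□(¬p3 ∧ p2) → (□¬p3 ∧ □p2))), u
2. ¬(p2 → p3), u
3. ¬(□(¬p3 ∧ p2) → (□¬p3 ∧ □p2)), u
4. p2, u
5. ¬p3, u
6. □(¬p3 ∧ p2), u
7. ¬(□¬p3 ∧ □p2), u
8. ¬□p2, u
9. ¬p2, v
10. ¬p3 ∧ p2, v
11. ¬p3, v
12. p2, v
Accessibility: uRv
Branch closes: p2 and ¬p2 both at v.
All branches of the negation close; one closing branch shown above.

Valid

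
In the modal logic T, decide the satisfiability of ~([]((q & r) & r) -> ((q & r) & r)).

No, unsatisfiable

1. ~([]((q & r) & r) -> ((q & r) & r)), u
2. []((q & r) & r), u
3. ~((q & r) & r), u
4. (q & r) & r, u
5. q & r, u
6. r, u
7. q, u
8. ~(q & r), u
9. ~r, u
Accessibility: uRu
Branch closes: r and ~r both at u.
(One branch shown.) All branches close.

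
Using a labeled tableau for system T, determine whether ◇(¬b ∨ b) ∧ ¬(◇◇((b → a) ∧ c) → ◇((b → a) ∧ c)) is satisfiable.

Yes, satisfiable

1. ◇(¬b ∨ b) ∧ ¬(◇◇((b → a) ∧ c) → ◇((b → a) ∧ c)), u
2. ◇(¬b ∨ b), u   [∧-rule on 1]
3. ¬(◇◇((b → a) ∧ c) → ◇((b → a) ∧ c)), u   [∧-rule on 1]
4. ◇◇((b → a) ∧ c), u   [¬→-rule on 3]
5. ¬◇((b → a) ∧ c), u   [¬→-rule on 3]
6. ¬((b → a) ∧ c), u   [¬◇-rule on 5 via uRu]
7. ¬c, u   [¬∧-rule on 6 (branches; this branch)]
8. ¬b ∨ b, v   [◇-rule on 2: fresh world v, uRv]
9. ¬((b → a) ∧ c), v   [¬◇-rule on 5 via uRv]
10. b, v   [∨-rule on 8 (branches; this branch)]
11. ¬c, v   [¬∧-rule on 9 (branches; this branch)]
12. ◇((b → a) ∧ c), w   [◇-rule on 4: fresh world w, uRw]
13. ¬((b → a) ∧ c), w   [¬◇-rule on 5 via uRw]
14. ¬c, w   [¬∧-rule on 13 (branches; this branch)]
15. (b → a) ∧ c, x   [◇-rule on 12: fresh world x, wRx]
16. b → a, x   [∧-rule on 15]
17. c, x   [∧-rule on 15]
18. a, x   [→-rule on 16 (branches; this branch)]
Accessibility: uRu, uRv, uRw, vRv, wRw, wRx, xRx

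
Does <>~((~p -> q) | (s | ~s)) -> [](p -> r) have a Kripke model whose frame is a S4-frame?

1. <>~((~p -> q) | (s | ~s)) -> [](p -> r), 0
2. [](p -> r), 0
3. p -> r, 0
4. r, 0
Accessibility: 0R0

Satisfiable (open branch found)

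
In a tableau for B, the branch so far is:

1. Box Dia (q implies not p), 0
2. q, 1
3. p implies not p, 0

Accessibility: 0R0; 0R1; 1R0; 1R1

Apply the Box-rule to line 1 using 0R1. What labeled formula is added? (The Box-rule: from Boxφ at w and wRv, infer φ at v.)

Dia (q implies not p), 1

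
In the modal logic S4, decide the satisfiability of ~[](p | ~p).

1. ~[](p | ~p), 0
2. ~(p | ~p), 1   [~[]-rule on 1: fresh world 1, 0R1]
3. ~p, 1   [~|-rule on 2]
4. p, 1   [~|-rule on 2]
Accessibility: 0R0, 0R1, 1R1
Branch closes: p and ~p both at 1.
Every branch closes; the branch above is one of them.

Unsatisfiable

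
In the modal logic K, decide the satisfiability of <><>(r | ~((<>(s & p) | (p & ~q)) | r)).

Satisfiable (open branch found)

1. <><>(r | ~((<>(s & p) | (p & ~q)) | r)), w0
2. <>(r | ~((<>(s & p) | (p & ~q)) | r)), w1
3. r | ~((<>(s & p) | (p & ~q)) | r), w2
4. ~((<>(s & p) | (p & ~q)) | r), w2
5. ~(<>(s & p) | (p & ~q)), w2
6. ~r, w2
7. ~<>(s & p), w2
8. ~(p & ~q), w2
9. q, w2
Accessibility: w0Rw1, w1Rw2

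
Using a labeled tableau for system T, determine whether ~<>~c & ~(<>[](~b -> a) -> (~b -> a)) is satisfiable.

1. ~<>~c & ~(<>[](~b -> a) -> (~b -> a)), u
2. ~<>~c, u
3. ~(<>[](~b -> a) -> (~b -> a)), u
4. <>[](~b -> a), u
5. ~(~b -> a), u
6. ~b, u
7. ~a, u
8. c, u
9. [](~b -> a), v
10. c, v
11. ~b -> a, v
12. a, v
Accessibility: uRu, uRv, vRv

Satisfiable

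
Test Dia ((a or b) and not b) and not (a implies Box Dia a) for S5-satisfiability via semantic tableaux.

1. Dia ((a or b) and not b) and not (a implies Box Dia a), u
2. Dia ((a or b) and not b), u
3. not (a implies Box Dia a), u
4. a, u
5. not Box Dia a, u
6. (a or b) and not b, v
7. a or b, v
8. not b, v
9. a, v
10. not Dia a, w
11. not a, u
Accessibility: uRu, uRv, uRw, vRu, vRv, vRw, wRu, wRv, wRw
Branch closes: a and not a both at u.
Every branch closes; the branch above is one of them.

No, unsatisfiable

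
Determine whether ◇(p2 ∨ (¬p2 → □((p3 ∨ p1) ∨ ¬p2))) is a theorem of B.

Yes, valid

Tableau for the negation ¬◇(p2 ∨ (¬p2 → □((p3 ∨ p1) ∨ ¬p2))):
1. ¬◇(p2 ∨ (¬p2 → □((p3 ∨ p1) ∨ ¬p2))), 0
2. ¬(p2 ∨ (¬p2 → □((p3 ∨ p1) ∨ ¬p2))), 0   [¬◇-rule on 1 via 0R0]
3. ¬p2, 0   [¬∨-rule on 2]
4. ¬(¬p2 → □((p3 ∨ p1) ∨ ¬p2)), 0   [¬∨-rule on 2]
5. ¬□((p3 ∨ p1) ∨ ¬p2), 0   [¬→-rule on 4]
6. ¬((p3 ∨ p1) ∨ ¬p2), 1   [¬□-rule on 5: fresh world 1, 0R1]
7. ¬(p3 ∨ p1), 1   [¬∨-rule on 6]
8. p2, 1   [¬∨-rule on 6]
9. ¬p3, 1   [¬∨-rule on 7]
10. ¬p1, 1   [¬∨-rule on 7]
11. ¬(p2 ∨ (¬p2 → □((p3 ∨ p1) ∨ ¬p2))), 1   [¬◇-rule on 1 via 0R1]
12. ¬p2, 1   [¬∨-rule on 11]
13. ¬(¬p2 → □((p3 ∨ p1) ∨ ¬p2)), 1   [¬∨-rule on 11]
Accessibility: 0R0, 0R1, 1R0, 1R1
Branch closes: p2 and ¬p2 both at 1.
All branches of the negation close; one closing branch shown above.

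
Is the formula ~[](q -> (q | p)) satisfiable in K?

No, unsatisfiable

1. ~[](q -> (q | p)), w0
2. ~(q -> (q | p)), w1
3. q, w1
4. ~(q | p), w1
5. ~q, w1
6. ~p, w1
Accessibility: w0Rw1
Branch closes: q and ~q both at w1.
All branches of the tableau close; one closing branch shown above.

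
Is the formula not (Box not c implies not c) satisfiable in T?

1. not (Box not c implies not c), u
2. Box not c, u
3. c, u
4. not c, u
Accessibility: uRu
Branch closes: c and not c both at u.
Every branch closes; the branch above is one of them.

Unsatisfiable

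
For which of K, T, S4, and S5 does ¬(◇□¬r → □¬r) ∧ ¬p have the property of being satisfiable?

K, T, S4

S5-tableau for the formula:
1. ¬(◇□¬r → □¬r) ∧ ¬p, u
2. ¬(◇□¬r → □¬r), u
3. ¬p, u
4. ◇□¬r, u
5. ¬□¬r, u
6. □¬r, v
7. ¬r, u
8. ¬r, v
9. r, w
10. ¬r, w
Accessibility: uRu, uRv, uRw, vRu, vRv, vRw, wRu, wRv, wRw
Branch closes: r and ¬r both at w.
Every branch closes (one shown): unsatisfiable in S5.
S4-tableau for the formula:
1. ¬(◇□¬r → □¬r) ∧ ¬p, u
2. ¬(◇□¬r → □¬r), u
3. ¬p, u
4. ◇□¬r, u
5. ¬□¬r, u
6. □¬r, v
7. ¬r, v
8. r, w
Accessibility: uRu, uRv, uRw, vRv, wRw
Complete open branch: satisfiable in S4, hence also in K, T (this S4-model is also a K-model and a T-model).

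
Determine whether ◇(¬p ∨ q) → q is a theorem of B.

Invalid (countermodel exists)

Tableau for the negation ¬(◇(¬p ∨ q) → q):
1. ¬(◇(¬p ∨ q) → q), u
2. ◇(¬p ∨ q), u   [¬→-rule on 1]
3. ¬q, u   [¬→-rule on 1]
4. ¬p ∨ q, v   [◇-rule on 2: fresh world v, uRv]
5. q, v   [∨-rule on 4 (branches; this branch)]
Accessibility: uRu, uRv, vRu, vRv
The negation has an open branch (countermodel exists).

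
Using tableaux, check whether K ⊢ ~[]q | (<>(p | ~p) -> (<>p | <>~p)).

Yes, valid

Tableau for the negation ~(~[]q | (<>(p | ~p) -> (<>p | <>~p))):
1. ~(~[]q | (<>(p | ~p) -> (<>p | <>~p))), w0
2. []q, w0
3. ~(<>(p | ~p) -> (<>p | <>~p)), w0
4. <>(p | ~p), w0
5. ~(<>p | <>~p), w0
6. ~<>p, w0
7. ~<>~p, w0
8. p | ~p, w1
9. q, w1
10. ~p, w1
11. p, w1
Accessibility: w0Rw1
Branch closes: p and ~p both at w1.
All branches of the negation close; one closing branch shown above.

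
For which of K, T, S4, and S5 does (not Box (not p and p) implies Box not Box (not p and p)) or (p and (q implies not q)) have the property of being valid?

T-tableau for the negation not ((not Box (not p and p) implies Box not Box (not p and p)) or (p and (q implies not q))):
1. not ((not Box (not p and p) implies Box not Box (not p and p)) or (p and (q implies not q))), u
2. not (not Box (not p and p) implies Box not Box (not p and p)), u
3. not (p and (q implies not q)), u
4. not Box (not p and p), u
5. not Box not Box (not p and p), u
6. not (q implies not q), u
7. q, u
8. not (not p and p), v
9. not p, v
10. Box (not p and p), w
11. not p and p, w
12. not p, w
13. p, w
Accessibility: uRu, uRv, uRw, vRv, wRw
Branch closes: p and not p both at w.
Every branch closes (one shown): valid in T, hence also in S4, S5 (every theorem of T is a theorem of S4 and S5).
K-tableau for the negation not ((not Box (not p and p) implies Box not Box (not p and p)) or (p and (q implies not q))):
1. not ((not Box (not p and p) implies Box not Box (not p and p)) or (p and (q implies not q))), u
2. not (not Box (not p and p) implies Box not Box (not p and p)), u
3. not (p and (q implies not q)), u
4. not Box (not p and p), u
5. not Box not Box (not p and p), u
6. not (q implies not q), u
7. q, u
8. not (not p and p), v
9. not p, v
10. Box (not p and p), w
Accessibility: uRv, uRw
Complete open branch: countermodel on a K-frame, so not valid in K.

T, S4, S5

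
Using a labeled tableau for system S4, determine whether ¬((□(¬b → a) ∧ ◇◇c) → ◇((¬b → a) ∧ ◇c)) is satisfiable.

1. ¬((□(¬b → a) ∧ ◇◇c) → ◇((¬b → a) ∧ ◇c)), u
2. □(¬b → a) ∧ ◇◇c, u
3. ¬◇((¬b → a) ∧ ◇c), u
4. □(¬b → a), u
5. ◇◇c, u
6. ¬((¬b → a) ∧ ◇c), u
7. ¬b → a, u
8. ¬◇c, u
9. ¬c, u
10. a, u
11. ◇c, v
12. ¬((¬b → a) ∧ ◇c), v
13. ¬b → a, v
14. ¬c, v
15. ¬◇c, v
16. a, v
17. c, w
18. ¬((¬b → a) ∧ ◇c), w
19. ¬b → a, w
20. ¬c, w
Accessibility: uRu, uRv, uRw, vRv, vRw, wRw
Branch closes: c and ¬c both at w.
All branches of the tableau close; one closing branch shown above.

No, unsatisfiable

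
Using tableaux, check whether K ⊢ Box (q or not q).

Valid in K

Tableau for the negation not Box (q or not q):
1. not Box (q or not q), u
2. not (q or not q), v   [neg-Box-rule on 1: fresh world v, uRv]
3. not q, v   [neg-or-rule on 2]
4. q, v   [neg-or-rule on 2]
Accessibility: uRv
Branch closes: q and not q both at v.
Every branch of the negation's tableau closes; the branch above is one of them.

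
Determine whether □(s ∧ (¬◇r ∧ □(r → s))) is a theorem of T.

Not valid

Tableau for the negation ¬□(s ∧ (¬◇r ∧ □(r → s))):
1. ¬□(s ∧ (¬◇r ∧ □(r → s))), 0
2. ¬(s ∧ (¬◇r ∧ □(r → s))), 1
3. ¬(¬◇r ∧ □(r → s)), 1
4. ¬□(r → s), 1
5. ¬(r → s), 2
6. r, 2
7. ¬s, 2
Accessibility: 0R0, 0R1, 1R1, 1R2, 2R2
The negation has an open branch (countermodel exists).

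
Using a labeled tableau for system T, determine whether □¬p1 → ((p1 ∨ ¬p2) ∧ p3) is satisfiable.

1. □¬p1 → ((p1 ∨ ¬p2) ∧ p3), u
2. (p1 ∨ ¬p2) ∧ p3, u   [→-rule on 1 (branches; this branch)]
3. p1 ∨ ¬p2, u   [∧-rule on 2]
4. p3, u   [∧-rule on 2]
5. ¬p2, u   [∨-rule on 3 (branches; this branch)]
Accessibility: uRu

Satisfiable (open branch found)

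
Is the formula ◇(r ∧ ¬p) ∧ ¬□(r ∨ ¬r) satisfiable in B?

1. ◇(r ∧ ¬p) ∧ ¬□(r ∨ ¬r), 0
2. ◇(r ∧ ¬p), 0   [∧-rule on 1]
3. ¬□(r ∨ ¬r), 0   [∧-rule on 1]
4. r ∧ ¬p, 1   [◇-rule on 2: fresh world 1, 0R1]
5. r, 1   [∧-rule on 4]
6. ¬p, 1   [∧-rule on 4]
7. ¬(r ∨ ¬r), 2   [¬□-rule on 3: fresh world 2, 0R2]
8. ¬r, 2   [¬∨-rule on 7]
9. r, 2   [¬∨-rule on 7]
Accessibility: 0R0, 0R1, 0R2, 1R0, 1R1, 2R0, 2R2
Branch closes: r and ¬r both at 2.
All branches of the tableau close; one closing branch shown above.

Unsatisfiable (every branch closes)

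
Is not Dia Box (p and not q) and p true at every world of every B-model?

Tableau for the negation not (not Dia Box (p and not q) and p):
1. not (not Dia Box (p and not q) and p), w0
2. not p, w0
Accessibility: w0Rw0
The negation has an open branch (countermodel exists).

Invalid (countermodel exists)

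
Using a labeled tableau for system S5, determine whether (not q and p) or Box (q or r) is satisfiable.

Satisfiable (open branch found)

1. (not q and p) or Box (q or r), w0
2. Box (q or r), w0   [or-rule on 1 (branches; this branch)]
3. q or r, w0   [Box-rule on 2 via w0Rw0]
4. r, w0   [or-rule on 3 (branches; this branch)]
Accessibility: w0Rw0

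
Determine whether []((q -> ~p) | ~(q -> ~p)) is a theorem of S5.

Tableau for the negation ~[]((q -> ~p) | ~(q -> ~p)):
1. ~[]((q -> ~p) | ~(q -> ~p)), 0
2. ~((q -> ~p) | ~(q -> ~p)), 1   [~[]-rule on 1: fresh world 1, 0R1]
3. ~(q -> ~p), 1   [~|-rule on 2]
4. q -> ~p, 1   [~|-rule on 2]
5. q, 1   [~->-rule on 3]
6. p, 1   [~->-rule on 3]
7. ~p, 1   [->-rule on 4 (branches; this branch)]
Accessibility: 0R0, 0R1, 1R0, 1R1
Branch closes: p and ~p both at 1.
Every branch of the negation's tableau closes; the branch above is one of them.

Yes, valid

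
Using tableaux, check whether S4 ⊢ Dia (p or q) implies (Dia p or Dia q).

Valid

Tableau for the negation not (Dia (p or q) implies (Dia p or Dia q)):
1. not (Dia (p or q) implies (Dia p or Dia q)), w0
2. Dia (p or q), w0
3. not (Dia p or Dia q), w0
4. not Dia p, w0
5. not Dia q, w0
6. not p, w0
7. not q, w0
8. p or q, w1
9. not p, w1
10. not q, w1
11. q, w1
Accessibility: w0Rw0, w0Rw1, w1Rw1
Branch closes: q and not q both at w1.
All branches of the negation close; one closing branch shown above.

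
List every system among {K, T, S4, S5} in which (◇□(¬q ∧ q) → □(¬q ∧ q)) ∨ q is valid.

T-tableau for the negation ¬((◇□(¬q ∧ q) → □(¬q ∧ q)) ∨ q):
1. ¬((◇□(¬q ∧ q) → □(¬q ∧ q)) ∨ q), u
2. ¬(◇□(¬q ∧ q) → □(¬q ∧ q)), u   [¬∨-rule on 1]
3. ¬q, u   [¬∨-rule on 1]
4. ◇□(¬q ∧ q), u   [¬→-rule on 2]
5. ¬□(¬q ∧ q), u   [¬→-rule on 2]
6. □(¬q ∧ q), v   [◇-rule on 4: fresh world v, uRv]
7. ¬q ∧ q, v   [□-rule on 6 via vRv]
8. ¬q, v   [∧-rule on 7]
9. q, v   [∧-rule on 7]
Accessibility: uRu, uRv, vRv
Branch closes: q and ¬q both at v.
Every branch closes (one shown): valid in T, hence also in S4, S5 (every theorem of T is a theorem of S4 and S5).
K-tableau for the negation ¬((◇□(¬q ∧ q) → □(¬q ∧ q)) ∨ q):
1. ¬((◇□(¬q ∧ q) → □(¬q ∧ q)) ∨ q), u
2. ¬(◇□(¬q ∧ q) → □(¬q ∧ q)), u   [¬∨-rule on 1]
3. ¬q, u   [¬∨-rule on 1]
4. ◇□(¬q ∧ q), u   [¬→-rule on 2]
5. ¬□(¬q ∧ q), u   [¬→-rule on 2]
6. □(¬q ∧ q), v   [◇-rule on 4: fresh world v, uRv]
7. ¬(¬q ∧ q), w   [¬□-rule on 5: fresh world w, uRw]
8. ¬q, w   [¬∧-rule on 7 (branches; this branch)]
Accessibility: uRv, uRw
Complete open branch: countermodel on a K-frame, so not valid in K.

T, S4, S5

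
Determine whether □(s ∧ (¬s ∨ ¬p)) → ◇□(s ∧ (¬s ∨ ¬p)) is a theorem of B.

Yes, valid

Tableau for the negation ¬(□(s ∧ (¬s ∨ ¬p)) → ◇□(s ∧ (¬s ∨ ¬p))):
1. ¬(□(s ∧ (¬s ∨ ¬p)) → ◇□(s ∧ (¬s ∨ ¬p))), w0
2. □(s ∧ (¬s ∨ ¬p)), w0   [¬→-rule on 1]
3. ¬◇□(s ∧ (¬s ∨ ¬p)), w0   [¬→-rule on 1]
4. s ∧ (¬s ∨ ¬p), w0   [□-rule on 2 via w0Rw0]
5. s, w0   [∧-rule on 4]
6. ¬s ∨ ¬p, w0   [∧-rule on 4]
7. ¬□(s ∧ (¬s ∨ ¬p)), w0   [¬◇-rule on 3 via w0Rw0]
8. ¬p, w0   [∨-rule on 6 (branches; this branch)]
9. ¬(s ∧ (¬s ∨ ¬p)), w1   [¬□-rule on 7: fresh world w1, w0Rw1]
10. s ∧ (¬s ∨ ¬p), w1   [□-rule on 2 via w0Rw1]
11. s, w1   [∧-rule on 10]
12. ¬s ∨ ¬p, w1   [∧-rule on 10]
13. ¬□(s ∧ (¬s ∨ ¬p)), w1   [¬◇-rule on 3 via w0Rw1]
14. ¬(¬s ∨ ¬p), w1   [¬∧-rule on 9 (branches; this branch)]
15. p, w1   [¬∨-rule on 14]
16. ¬p, w1   [∨-rule on 12 (branches; this branch)]
Accessibility: w0Rw0, w0Rw1, w1Rw0, w1Rw1
Branch closes: p and ¬p both at w1.
All branches of the negation close; one closing branch shown above.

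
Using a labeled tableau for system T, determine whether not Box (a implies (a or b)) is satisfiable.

Unsatisfiable (every branch closes)

1. not Box (a implies (a or b)), 0
2. not (a implies (a or b)), 1   [neg-Box-rule on 1: fresh world 1, 0R1]
3. a, 1   [neg-implies-rule on 2]
4. not (a or b), 1   [neg-implies-rule on 2]
5. not a, 1   [neg-or-rule on 4]
6. not b, 1   [neg-or-rule on 4]
Accessibility: 0R0, 0R1, 1R1
Branch closes: a and not a both at 1.
Every branch closes; the branch above is one of them.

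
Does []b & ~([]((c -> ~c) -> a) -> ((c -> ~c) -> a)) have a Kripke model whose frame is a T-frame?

Unsatisfiable

1. []b & ~([]((c -> ~c) -> a) -> ((c -> ~c) -> a)), w0
2. []b, w0
3. ~([]((c -> ~c) -> a) -> ((c -> ~c) -> a)), w0
4. []((c -> ~c) -> a), w0
5. ~((c -> ~c) -> a), w0
6. c -> ~c, w0
7. ~a, w0
8. b, w0
9. (c -> ~c) -> a, w0
10. ~c, w0
11. ~(c -> ~c), w0
12. c, w0
Accessibility: w0Rw0
Branch closes: c and ~c both at w0.
Every branch closes; the branch above is one of them.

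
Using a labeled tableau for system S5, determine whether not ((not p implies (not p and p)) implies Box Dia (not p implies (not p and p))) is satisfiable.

1. not ((not p implies (not p and p)) implies Box Dia (not p implies (not p and p))), 0
2. not p implies (not p and p), 0   [neg-implies-rule on 1]
3. not Box Dia (not p implies (not p and p)), 0   [neg-implies-rule on 1]
4. p, 0   [implies-rule on 2 (branches; this branch)]
5. not Dia (not p implies (not p and p)), 1   [neg-Box-rule on 3: fresh world 1, 0R1]
6. not (not p implies (not p and p)), 0   [neg-Dia-rule on 5 via 1R0]
7. not p, 0   [neg-implies-rule on 6]
8. not (not p and p), 0   [neg-implies-rule on 6]
Accessibility: 0R0, 0R1, 1R0, 1R1
Branch closes: p and not p both at 0.
(One branch shown.) All branches close.

Unsatisfiable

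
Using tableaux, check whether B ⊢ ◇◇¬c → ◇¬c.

Not valid

Tableau for the negation ¬(◇◇¬c → ◇¬c):
1. ¬(◇◇¬c → ◇¬c), u
2. ◇◇¬c, u
3. ¬◇¬c, u
4. c, u
5. ◇¬c, v
6. c, v
7. ¬c, w
Accessibility: uRu, uRv, vRu, vRv, vRw, wRv, wRw
The negation has an open branch (countermodel exists).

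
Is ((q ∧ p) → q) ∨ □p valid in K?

Yes, valid

Tableau for the negation ¬(((q ∧ p) → q) ∨ □p):
1. ¬(((q ∧ p) → q) ∨ □p), 0
2. ¬((q ∧ p) → q), 0
3. ¬□p, 0
4. q ∧ p, 0
5. ¬q, 0
6. q, 0
7. p, 0
Branch closes: q and ¬q both at 0.
All branches of the negation close; one closing branch shown above.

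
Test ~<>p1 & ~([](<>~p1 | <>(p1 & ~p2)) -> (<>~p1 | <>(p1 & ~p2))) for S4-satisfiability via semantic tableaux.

Unsatisfiable

1. ~<>p1 & ~([](<>~p1 | <>(p1 & ~p2)) -> (<>~p1 | <>(p1 & ~p2))), u
2. ~<>p1, u   [&-rule on 1]
3. ~([](<>~p1 | <>(p1 & ~p2)) -> (<>~p1 | <>(p1 & ~p2))), u   [&-rule on 1]
4. [](<>~p1 | <>(p1 & ~p2)), u   [~->-rule on 3]
5. ~(<>~p1 | <>(p1 & ~p2)), u   [~->-rule on 3]
6. ~<>~p1, u   [~|-rule on 5]
7. ~<>(p1 & ~p2), u   [~|-rule on 5]
8. ~p1, u   [~<>-rule on 2 via uRu]
9. <>~p1 | <>(p1 & ~p2), u   [[]-rule on 4 via uRu]
10. p1, u   [~<>-rule on 6 via uRu]
Accessibility: uRu
Branch closes: p1 and ~p1 both at u.
All branches of the tableau close; one closing branch shown above.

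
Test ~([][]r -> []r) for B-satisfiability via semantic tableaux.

1. ~([][]r -> []r), w0
2. [][]r, w0   [~->-rule on 1]
3. ~[]r, w0   [~->-rule on 1]
4. []r, w0   [[]-rule on 2 via w0Rw0]
5. r, w0   [[]-rule on 4 via w0Rw0]
6. ~r, w1   [~[]-rule on 3: fresh world w1, w0Rw1]
7. []r, w1   [[]-rule on 2 via w0Rw1]
8. r, w1   [[]-rule on 4 via w0Rw1]
Accessibility: w0Rw0, w0Rw1, w1Rw0, w1Rw1
Branch closes: r and ~r both at w1.
Every branch closes; the branch above is one of them.

Unsatisfiable (every branch closes)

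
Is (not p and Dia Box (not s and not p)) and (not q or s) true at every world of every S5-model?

No, not valid

Tableau for the negation not ((not p and Dia Box (not s and not p)) and (not q or s)):
1. not ((not p and Dia Box (not s and not p)) and (not q or s)), u
2. not (not q or s), u   [neg-and-rule on 1 (branches; this branch)]
3. q, u   [neg-or-rule on 2]
4. not s, u   [neg-or-rule on 2]
Accessibility: uRu
The negation has an open branch (countermodel exists).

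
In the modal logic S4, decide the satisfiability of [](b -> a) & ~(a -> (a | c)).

1. [](b -> a) & ~(a -> (a | c)), w0
2. [](b -> a), w0   [&-rule on 1]
3. ~(a -> (a | c)), w0   [&-rule on 1]
4. a, w0   [~->-rule on 3]
5. ~(a | c), w0   [~->-rule on 3]
6. ~a, w0   [~|-rule on 5]
7. ~c, w0   [~|-rule on 5]
Accessibility: w0Rw0
Branch closes: a and ~a both at w0.
All branches of the tableau close; one closing branch shown above.

Unsatisfiable (every branch closes)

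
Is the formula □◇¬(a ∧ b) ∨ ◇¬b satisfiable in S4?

1. □◇¬(a ∧ b) ∨ ◇¬b, w0
2. ◇¬b, w0
3. ¬b, w1
Accessibility: w0Rw0, w0Rw1, w1Rw1

Yes, satisfiable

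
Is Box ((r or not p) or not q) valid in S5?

Tableau for the negation not Box ((r or not p) or not q):
1. not Box ((r or not p) or not q), w0
2. not ((r or not p) or not q), w1   [neg-Box-rule on 1: fresh world w1, w0Rw1]
3. not (r or not p), w1   [neg-or-rule on 2]
4. q, w1   [neg-or-rule on 2]
5. not r, w1   [neg-or-rule on 3]
6. p, w1   [neg-or-rule on 3]
Accessibility: w0Rw0, w0Rw1, w1Rw0, w1Rw1
The negation has an open branch (countermodel exists).

Invalid (countermodel exists)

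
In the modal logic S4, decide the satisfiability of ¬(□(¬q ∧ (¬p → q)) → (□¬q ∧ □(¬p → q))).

Unsatisfiable

1. ¬(□(¬q ∧ (¬p → q)) → (□¬q ∧ □(¬p → q))), w0
2. □(¬q ∧ (¬p → q)), w0
3. ¬(□¬q ∧ □(¬p → q)), w0
4. ¬q ∧ (¬p → q), w0
5. ¬q, w0
6. ¬p → q, w0
7. ¬□(¬p → q), w0
8. p, w0
9. ¬(¬p → q), w1
10. ¬p, w1
11. ¬q, w1
12. ¬q ∧ (¬p → q), w1
13. ¬p → q, w1
14. q, w1
Accessibility: w0Rw0, w0Rw1, w1Rw1
Branch closes: q and ¬q both at w1.
Every branch closes; the branch above is one of them.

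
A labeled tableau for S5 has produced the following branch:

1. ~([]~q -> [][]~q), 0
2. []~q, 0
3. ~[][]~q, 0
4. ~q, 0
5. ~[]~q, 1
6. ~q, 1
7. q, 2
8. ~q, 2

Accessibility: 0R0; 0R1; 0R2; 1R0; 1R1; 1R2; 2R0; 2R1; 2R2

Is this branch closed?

Closed

Both q and ~q appear at 2.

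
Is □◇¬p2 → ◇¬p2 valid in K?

No, not valid

Tableau for the negation ¬(□◇¬p2 → ◇¬p2):
1. ¬(□◇¬p2 → ◇¬p2), w0
2. □◇¬p2, w0
3. ¬◇¬p2, w0
The negation has an open branch (countermodel exists).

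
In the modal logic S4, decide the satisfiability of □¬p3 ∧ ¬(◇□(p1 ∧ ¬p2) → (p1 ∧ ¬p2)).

Satisfiable

1. □¬p3 ∧ ¬(◇□(p1 ∧ ¬p2) → (p1 ∧ ¬p2)), u
2. □¬p3, u   [∧-rule on 1]
3. ¬(◇□(p1 ∧ ¬p2) → (p1 ∧ ¬p2)), u   [∧-rule on 1]
4. ◇□(p1 ∧ ¬p2), u   [¬→-rule on 3]
5. ¬(p1 ∧ ¬p2), u   [¬→-rule on 3]
6. ¬p3, u   [□-rule on 2 via uRu]
7. p2, u   [¬∧-rule on 5 (branches; this branch)]
8. □(p1 ∧ ¬p2), v   [◇-rule on 4: fresh world v, uRv]
9. ¬p3, v   [□-rule on 2 via uRv]
10. p1 ∧ ¬p2, v   [□-rule on 8 via vRv]
11. p1, v   [∧-rule on 10]
12. ¬p2, v   [∧-rule on 10]
Accessibility: uRu, uRv, vRv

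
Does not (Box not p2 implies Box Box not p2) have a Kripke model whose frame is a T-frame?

Satisfiable (open branch found)

1. not (Box not p2 implies Box Box not p2), u
2. Box not p2, u
3. not Box Box not p2, u
4. not p2, u
5. not Box not p2, v
6. not p2, v
7. p2, w
Accessibility: uRu, uRv, vRv, vRw, wRw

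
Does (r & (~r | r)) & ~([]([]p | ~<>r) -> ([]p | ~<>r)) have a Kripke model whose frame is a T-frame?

1. (r & (~r | r)) & ~([]([]p | ~<>r) -> ([]p | ~<>r)), 0
2. r & (~r | r), 0
3. ~([]([]p | ~<>r) -> ([]p | ~<>r)), 0
4. r, 0
5. ~r | r, 0
6. []([]p | ~<>r), 0
7. ~([]p | ~<>r), 0
8. ~[]p, 0
9. <>r, 0
10. []p | ~<>r, 0
11. []p, 0
12. p, 0
13. ~p, 1
14. []p | ~<>r, 1
15. p, 1
Accessibility: 0R0, 0R1, 1R1
Branch closes: p and ~p both at 1.
Every branch closes; the branch above is one of them.

Unsatisfiable (every branch closes)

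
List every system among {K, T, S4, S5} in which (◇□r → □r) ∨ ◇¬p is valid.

S5-tableau for the negation ¬((◇□r → □r) ∨ ◇¬p):
1. ¬((◇□r → □r) ∨ ◇¬p), u
2. ¬(◇□r → □r), u
3. ¬◇¬p, u
4. ◇□r, u
5. ¬□r, u
6. p, u
7. □r, v
8. p, v
9. r, u
10. r, v
11. ¬r, w
12. p, w
13. r, w
Accessibility: uRu, uRv, uRw, vRu, vRv, vRw, wRu, wRv, wRw
Branch closes: r and ¬r both at w.
Every branch closes (one shown): valid in S5.
S4-tableau for the negation ¬((◇□r → □r) ∨ ◇¬p):
1. ¬((◇□r → □r) ∨ ◇¬p), u
2. ¬(◇□r → □r), u
3. ¬◇¬p, u
4. ◇□r, u
5. ¬□r, u
6. p, u
7. □r, v
8. p, v
9. r, v
10. ¬r, w
11. p, w
Accessibility: uRu, uRv, uRw, vRv, wRw
Complete open branch: countermodel on an S4-frame, so not valid in S4, nor in K, T (the same frame is also a K-frame and a T-frame).

S5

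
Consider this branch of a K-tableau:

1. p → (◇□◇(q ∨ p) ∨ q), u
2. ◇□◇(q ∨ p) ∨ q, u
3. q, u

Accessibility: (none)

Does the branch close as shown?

No, open

No world carries both an atom and its negation.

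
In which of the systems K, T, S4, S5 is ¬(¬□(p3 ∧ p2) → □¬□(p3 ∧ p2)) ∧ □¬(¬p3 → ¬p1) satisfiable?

T-tableau for the formula:
1. ¬(¬□(p3 ∧ p2) → □¬□(p3 ∧ p2)) ∧ □¬(¬p3 → ¬p1), 0
2. ¬(¬□(p3 ∧ p2) → □¬□(p3 ∧ p2)), 0   [∧-rule on 1]
3. □¬(¬p3 → ¬p1), 0   [∧-rule on 1]
4. ¬□(p3 ∧ p2), 0   [¬→-rule on 2]
5. ¬□¬□(p3 ∧ p2), 0   [¬→-rule on 2]
6. ¬(¬p3 → ¬p1), 0   [□-rule on 3 via 0R0]
7. ¬p3, 0   [¬→-rule on 6]
8. p1, 0   [¬→-rule on 6]
9. ¬(p3 ∧ p2), 1   [¬□-rule on 4: fresh world 1, 0R1]
10. ¬(¬p3 → ¬p1), 1   [□-rule on 3 via 0R1]
11. ¬p3, 1   [¬→-rule on 10]
12. p1, 1   [¬→-rule on 10]
13. ¬p2, 1   [¬∧-rule on 9 (branches; this branch)]
14. □(p3 ∧ p2), 2   [¬□-rule on 5: fresh world 2, 0R2]
15. ¬(¬p3 → ¬p1), 2   [□-rule on 3 via 0R2]
16. ¬p3, 2   [¬→-rule on 15]
17. p1, 2   [¬→-rule on 15]
18. p3 ∧ p2, 2   [□-rule on 14 via 2R2]
19. p3, 2   [∧-rule on 18]
20. p2, 2   [∧-rule on 18]
Accessibility: 0R0, 0R1, 0R2, 1R1, 2R2
Branch closes: p3 and ¬p3 both at 2.
Every branch closes (one shown): unsatisfiable in T, hence also in S4, S5 (every S4/S5-frame is a T-frame).
K-tableau for the formula:
1. ¬(¬□(p3 ∧ p2) → □¬□(p3 ∧ p2)) ∧ □¬(¬p3 → ¬p1), 0
2. ¬(¬□(p3 ∧ p2) → □¬□(p3 ∧ p2)), 0   [∧-rule on 1]
3. □¬(¬p3 → ¬p1), 0   [∧-rule on 1]
4. ¬□(p3 ∧ p2), 0   [¬→-rule on 2]
5. ¬□¬□(p3 ∧ p2), 0   [¬→-rule on 2]
6. ¬(p3 ∧ p2), 1   [¬□-rule on 4: fresh world 1, 0R1]
7. ¬(¬p3 → ¬p1), 1   [□-rule on 3 via 0R1]
8. ¬p3, 1   [¬→-rule on 7]
9. p1, 1   [¬→-rule on 7]
10. ¬p2, 1   [¬∧-rule on 6 (branches; this branch)]
11. □(p3 ∧ p2), 2   [¬□-rule on 5: fresh world 2, 0R2]
12. ¬(¬p3 → ¬p1), 2   [□-rule on 3 via 0R2]
13. ¬p3, 2   [¬→-rule on 12]
14. p1, 2   [¬→-rule on 12]
Accessibility: 0R1, 0R2
Complete open branch: satisfiable in K.

K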